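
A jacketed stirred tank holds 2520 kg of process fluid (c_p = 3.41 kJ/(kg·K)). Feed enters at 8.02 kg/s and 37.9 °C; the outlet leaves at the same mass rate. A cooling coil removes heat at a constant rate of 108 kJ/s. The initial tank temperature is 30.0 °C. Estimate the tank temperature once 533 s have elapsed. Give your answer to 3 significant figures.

Unsteady energy balance on the tank contents: M c_p dT/dt = ṁ c_p (T_in − T) − 108.
τ = M/ṁ = 314.21 s; T_ss = T_in − Q̇/(ṁ c_p) = 37.9 − 108/(8.02·3.41) = 33.951 °C.
Integrating: T(t) = T_ss + (T₀ − T_ss) e^(−t/τ).
T(533) = 33.951 + (-3.9509)·e^(−533/314.21) = 33.951 + (-3.9509)·0.18336 = 33.226 °C.

33.2 °C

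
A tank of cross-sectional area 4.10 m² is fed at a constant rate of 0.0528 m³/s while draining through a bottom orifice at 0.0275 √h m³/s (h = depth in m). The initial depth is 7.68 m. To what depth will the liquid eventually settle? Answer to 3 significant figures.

3.69 m

Level balance: A dh/dt = 0.0528 − 0.0275 √h. Setting dh/dt = 0:
Q_in = 0.0275 √h_ss ⇒ √h_ss = 0.0528/0.0275 = 1.9200.
h_ss = 1.9200² = 3.6864 m. (Since h₀ = 7.68 m > h_ss, the level will fall toward this value.)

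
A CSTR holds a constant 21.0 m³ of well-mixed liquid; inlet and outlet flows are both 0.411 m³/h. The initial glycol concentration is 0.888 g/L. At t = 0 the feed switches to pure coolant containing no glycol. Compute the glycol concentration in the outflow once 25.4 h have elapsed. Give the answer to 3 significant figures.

0.540 g/L

Mass balance on the solute (V constant): V dC/dt = Q(C_in − C).
Time constant τ = V/Q = 21.0/0.411 = 51.095 h.
Integrating: C(t) = C_in + (C₀ − C_in) e^(−t/τ).
C(25.4) = 0 + (0.888 − 0)·e^(−25.4/51.095) = 0 + (0.88800)·0.60828 = 0.54016 g/L.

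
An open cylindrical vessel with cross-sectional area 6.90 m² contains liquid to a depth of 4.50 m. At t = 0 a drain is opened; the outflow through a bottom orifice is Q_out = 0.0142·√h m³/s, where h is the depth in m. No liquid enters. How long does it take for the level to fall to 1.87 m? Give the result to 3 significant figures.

733 s

Accumulation of liquid (constant cross-section A): A dh/dt = −0.0142 √h.
Separate and integrate: 2(√h − √h₀) = −(0.0142/A) t.
t = 2A(√h₀ − √h)/0.0142 = 2·6.90·(√4.50 − √1.87)/0.0142
  = 13.800 × (2.1213 − 1.3675) / 0.0142 = 732.61 s.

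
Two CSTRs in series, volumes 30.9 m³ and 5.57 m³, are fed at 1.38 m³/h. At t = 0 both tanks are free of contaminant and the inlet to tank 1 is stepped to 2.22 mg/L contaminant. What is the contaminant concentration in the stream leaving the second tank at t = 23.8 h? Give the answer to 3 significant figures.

1.29 mg/L

Species balance on tank i: dCᵢ/dt = (Cᵢ₋₁ − Cᵢ)/τᵢ with τᵢ = Vᵢ/Q.
τ₁ = 30.9/1.38 = 22.391 h; τ₂ = 5.57/1.38 = 4.0362 h.
Solving the cascade with C₁(0)=C₂(0)=0 gives C₂(t) = C_in[1 − (τ₁ e^(−t/τ₁) − τ₂ e^(−t/τ₂))/(τ₁ − τ₂)].
At t = 23.8: e^(−t/τ₁) = 0.34545, e^(−t/τ₂) = 0.0027488.
C₂ = 2.22·[1 − (22.391·0.34545 − 4.0362·0.0027488)/(18.355)] = 2.22·0.57919 = 1.2858 mg/L.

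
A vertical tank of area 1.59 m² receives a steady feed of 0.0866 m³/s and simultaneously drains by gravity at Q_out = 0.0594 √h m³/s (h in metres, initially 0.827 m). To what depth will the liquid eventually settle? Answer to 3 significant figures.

Level balance: A dh/dt = 0.0866 − 0.0594 √h. Setting dh/dt = 0:
Q_in = 0.0594 √h_ss ⇒ √h_ss = 0.0866/0.0594 = 1.4579.
h_ss = 1.4579² = 2.1255 m. (Since h₀ = 0.827 m < h_ss, the level will rise toward this value.)

2.13 m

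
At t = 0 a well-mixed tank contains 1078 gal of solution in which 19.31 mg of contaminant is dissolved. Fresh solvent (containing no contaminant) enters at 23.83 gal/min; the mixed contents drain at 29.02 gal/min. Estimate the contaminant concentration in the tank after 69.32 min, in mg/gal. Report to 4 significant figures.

0.002776 mg/gal

Total volume: dV/dt = Q_in − Q_out = -5.19000 gal/min, so V(t) = 1078 − 5.19000 t and V(69.32) = 718.229 gal.
No contaminant enters, so dm/dt = −Q_out · (m/V).
dm/m = −Q_out dt/(V₀ − 5.19000 t); integrating gives ln(m/m₀) = −(Q_out/(Q_in−Q_out)) ln(V/V₀).
m = m₀ (V₀/V)^(Q_out/(Q_in−Q_out)) = 19.31 × (1078/718.229)^(-5.59152) = 1.99382 mg.
C = m/V = 1.99382/718.229 = 0.00277602 mg/gal.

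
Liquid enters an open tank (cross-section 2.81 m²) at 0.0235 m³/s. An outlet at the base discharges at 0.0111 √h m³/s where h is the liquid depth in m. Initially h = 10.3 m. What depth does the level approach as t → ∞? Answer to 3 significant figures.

Level balance: A dh/dt = 0.0235 − 0.0111 √h. Setting dh/dt = 0:
Q_in = 0.0111 √h_ss ⇒ √h_ss = 0.0235/0.0111 = 2.1171.
h_ss = 2.1171² = 4.4822 m. (Since h₀ = 10.3 m > h_ss, the level will fall toward this value.)

4.48 m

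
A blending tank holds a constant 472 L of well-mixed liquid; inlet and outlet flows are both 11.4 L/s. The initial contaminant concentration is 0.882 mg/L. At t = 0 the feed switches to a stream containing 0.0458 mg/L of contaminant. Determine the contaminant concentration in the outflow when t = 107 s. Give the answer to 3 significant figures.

0.109 mg/L

Accumulation = in − out for the solute gives V dC/dt = Q(C_in − C).
So dC/dt = (C_in − C)/τ with τ = V/Q = 472/11.4 = 41.404 s.
Solution: C(t) = C_in + (C₀ − C_in) e^(−t/τ).
C(107) = 0.0458 + (0.882 − 0.0458)·e^(−107/41.404) = 0.0458 + (0.83620)·0.075447 = 0.10889 mg/L.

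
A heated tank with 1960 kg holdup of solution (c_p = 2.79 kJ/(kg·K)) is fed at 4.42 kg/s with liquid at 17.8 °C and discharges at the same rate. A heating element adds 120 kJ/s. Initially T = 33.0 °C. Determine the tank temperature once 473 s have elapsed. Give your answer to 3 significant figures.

M c_p dT/dt = ṁ c_p (T_in − T) + Q̇.
Rearrange: dT/dt = (T_ss − T)/τ with τ = M/ṁ = 443.44 s and T_ss = T_in + Q̇/(ṁ c_p) = 27.531 °C.
Solution: T(t) = T_ss + (T₀ − T_ss) e^(−t/τ).
T(473) = 27.531 + (5.4691)·e^(−473/443.44) = 27.531 + (5.4691)·0.34415 = 29.413 °C.

29.4 °C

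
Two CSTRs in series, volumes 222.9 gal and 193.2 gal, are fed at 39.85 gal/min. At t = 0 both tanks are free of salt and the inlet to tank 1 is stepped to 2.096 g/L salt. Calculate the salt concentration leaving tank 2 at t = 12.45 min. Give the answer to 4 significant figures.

1.443 g/L

Each tank obeys Vᵢ dCᵢ/dt = Q(Cᵢ₋₁ − Cᵢ), so τᵢ = Vᵢ/Q.
τ₁ = 222.9/39.85 = 5.59348 min; τ₂ = 193.2/39.85 = 4.84818 min.
Tank 1: C₁ = C_in(1 − e^(−t/τ₁)). Tank 2 (τ₁ ≠ τ₂): C₂ = C_in[1 − (τ₁ e^(−t/τ₁) − τ₂ e^(−t/τ₂))/(τ₁ − τ₂)].
At t = 12.45: e^(−t/τ₁) = 0.107980, e^(−t/τ₂) = 0.0766908.
C₂ = 2.096·[1 − (5.59348·0.107980 − 4.84818·0.0766908)/(0.745295)] = 2.096·0.688481 = 1.44306 g/L.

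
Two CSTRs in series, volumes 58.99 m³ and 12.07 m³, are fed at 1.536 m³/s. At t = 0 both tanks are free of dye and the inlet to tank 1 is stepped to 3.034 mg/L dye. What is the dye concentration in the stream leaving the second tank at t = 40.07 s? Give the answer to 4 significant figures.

1.695 mg/L

Time constants: τᵢ = Vᵢ/Q for each well-mixed tank.
τ₁ = 58.99/1.536 = 38.4049 s; τ₂ = 12.07/1.536 = 7.85807 s.
Tank 1: C₁ = C_in(1 − e^(−t/τ₁)). Tank 2 (τ₁ ≠ τ₂): C₂ = C_in[1 − (τ₁ e^(−t/τ₁) − τ₂ e^(−t/τ₂))/(τ₁ − τ₂)].
At t = 40.07: e^(−t/τ₁) = 0.352271, e^(−t/τ₂) = 0.00610154.
C₂ = 3.034·[1 − (38.4049·0.352271 − 7.85807·0.00610154)/(30.5469)] = 3.034·0.558678 = 1.69503 mg/L.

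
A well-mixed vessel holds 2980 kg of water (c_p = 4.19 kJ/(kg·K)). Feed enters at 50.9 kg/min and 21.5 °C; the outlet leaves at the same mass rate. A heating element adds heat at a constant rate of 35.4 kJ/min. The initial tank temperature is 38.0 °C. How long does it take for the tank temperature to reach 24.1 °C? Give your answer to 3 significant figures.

M c_p dT/dt = ṁ c_p (T_in − T) + Q̇.
τ = M/ṁ = 58.546 min; T_ss = T_in + Q̇/(ṁ c_p) = 21.666 °C.
T(t) = T_ss + (T₀ − T_ss) e^(−t/τ). Set T = 24.1:
e^(−t/τ) = (24.1 − 21.666)/(38.0 − 21.666) = 0.14902
t = −58.546 · ln(0.14902) = 111.45 min.

111 min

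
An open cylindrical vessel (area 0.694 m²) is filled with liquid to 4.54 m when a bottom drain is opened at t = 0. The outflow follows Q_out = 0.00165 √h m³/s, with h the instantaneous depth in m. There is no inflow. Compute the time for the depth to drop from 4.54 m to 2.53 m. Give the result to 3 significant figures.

Unsteady balance on liquid volume: A dh/dt = −0.00165 √h.
This is separable: 2 d(√h)/dt = −0.00165/A, so √h = √h₀ − (0.00165/(2A)) t.
t = 2A(√h₀ − √h)/0.00165 = 2·0.694·(√4.54 − √2.53)/0.00165
  = 1.3880 × (2.1307 − 1.5906) / 0.00165 = 454.36 s.

454 s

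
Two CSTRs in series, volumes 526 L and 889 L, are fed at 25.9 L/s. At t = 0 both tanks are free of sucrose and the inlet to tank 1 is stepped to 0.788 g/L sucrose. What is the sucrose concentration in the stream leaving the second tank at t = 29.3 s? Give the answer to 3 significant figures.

Time constants: τᵢ = Vᵢ/Q for each well-mixed tank.
τ₁ = 526/25.9 = 20.309 s; τ₂ = 889/25.9 = 34.324 s.
Tank 1: C₁ = C_in(1 − e^(−t/τ₁)). Tank 2 (τ₁ ≠ τ₂): C₂ = C_in[1 − (τ₁ e^(−t/τ₁) − τ₂ e^(−t/τ₂))/(τ₁ − τ₂)].
At t = 29.3: e^(−t/τ₁) = 0.23628, e^(−t/τ₂) = 0.42587.
C₂ = 0.788·[1 − (20.309·0.23628 − 34.324·0.42587)/(-14.015)] = 0.788·0.29941 = 0.23594 g/L.

0.236 g/L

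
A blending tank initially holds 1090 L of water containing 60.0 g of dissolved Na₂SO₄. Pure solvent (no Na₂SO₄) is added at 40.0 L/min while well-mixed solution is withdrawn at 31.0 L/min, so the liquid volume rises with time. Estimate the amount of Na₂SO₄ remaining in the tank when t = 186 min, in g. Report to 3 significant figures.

2.43 g

Total volume: dV/dt = Q_in − Q_out = 9.0000 L/min, so V(t) = 1090 + 9.0000 t and V(186) = 2764.0 L.
No Na₂SO₄ enters, so dm/dt = −Q_out · (m/V).
Separate: dm/m = −Q_out dt/V(t) ⇒ ln(m/m₀) = −(Q_out/(Q_in−Q_out)) ln(V/V₀).
m = m₀ (V₀/V)^(Q_out/(Q_in−Q_out)) = 60.0 × (1090/2764.0)^(3.4444) = 2.4334 g.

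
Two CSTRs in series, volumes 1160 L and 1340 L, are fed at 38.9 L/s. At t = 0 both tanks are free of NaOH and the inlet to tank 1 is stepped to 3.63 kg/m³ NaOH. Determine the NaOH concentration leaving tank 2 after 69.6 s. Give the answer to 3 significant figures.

2.31 kg/m³

Each tank obeys Vᵢ dCᵢ/dt = Q(Cᵢ₋₁ − Cᵢ), so τᵢ = Vᵢ/Q.
τ₁ = 1160/38.9 = 29.820 s; τ₂ = 1340/38.9 = 34.447 s.
Solving the cascade with C₁(0)=C₂(0)=0 gives C₂(t) = C_in[1 − (τ₁ e^(−t/τ₁) − τ₂ e^(−t/τ₂))/(τ₁ − τ₂)].
At t = 69.6: e^(−t/τ₁) = 0.096907, e^(−t/τ₂) = 0.13259.
C₂ = 3.63·[1 − (29.820·0.096907 − 34.447·0.13259)/(-4.6272)] = 3.63·0.63744 = 2.3139 kg/m³.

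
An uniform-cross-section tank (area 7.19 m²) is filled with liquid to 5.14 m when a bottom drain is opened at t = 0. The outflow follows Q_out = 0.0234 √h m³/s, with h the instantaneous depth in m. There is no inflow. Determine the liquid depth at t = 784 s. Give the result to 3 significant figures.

0.983 m

Unsteady balance on liquid volume: A dh/dt = −0.0234 √h.
This is separable: 2 d(√h)/dt = −0.0234/A, so √h = √h₀ − (0.0234/(2A)) t.
√h = √5.14 − 0.0234·784/(2·7.19) = 2.2672 − 1.2758 = 0.99138.
h = 0.99138² = 0.98284 m.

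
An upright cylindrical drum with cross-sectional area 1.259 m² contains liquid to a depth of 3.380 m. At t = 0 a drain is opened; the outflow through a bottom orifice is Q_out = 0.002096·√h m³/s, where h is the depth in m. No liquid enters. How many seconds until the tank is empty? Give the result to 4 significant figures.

A dh/dt = −Q_out = −0.002096 √h.
∫ h^(−1/2) dh = −(0.002096/A) ∫ dt, giving 2√h = 2√h₀ − (0.002096/A) t.
Set h = 0: 2√h₀ = (0.002096/A) t_empty ⇒ t_empty = 2A√h₀/0.002096.
t_empty = 2·1.259·√3.380/0.002096 = 2.51800·1.83848/0.002096 = 2208.63 s.

2209 s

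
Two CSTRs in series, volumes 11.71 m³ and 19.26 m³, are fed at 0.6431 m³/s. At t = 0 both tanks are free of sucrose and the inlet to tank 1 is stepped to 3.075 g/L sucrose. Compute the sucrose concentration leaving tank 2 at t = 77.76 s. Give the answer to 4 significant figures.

2.557 g/L

Each tank obeys Vᵢ dCᵢ/dt = Q(Cᵢ₋₁ − Cᵢ), so τᵢ = Vᵢ/Q.
τ₁ = 11.71/0.6431 = 18.2087 s; τ₂ = 19.26/0.6431 = 29.9487 s.
Solving the cascade with C₁(0)=C₂(0)=0 gives C₂(t) = C_in[1 − (τ₁ e^(−t/τ₁) − τ₂ e^(−t/τ₂))/(τ₁ − τ₂)].
At t = 77.76: e^(−t/τ₁) = 0.0139749, e^(−t/τ₂) = 0.0745384.
C₂ = 3.075·[1 − (18.2087·0.0139749 − 29.9487·0.0745384)/(-11.7400)] = 3.075·0.831528 = 2.55695 g/L.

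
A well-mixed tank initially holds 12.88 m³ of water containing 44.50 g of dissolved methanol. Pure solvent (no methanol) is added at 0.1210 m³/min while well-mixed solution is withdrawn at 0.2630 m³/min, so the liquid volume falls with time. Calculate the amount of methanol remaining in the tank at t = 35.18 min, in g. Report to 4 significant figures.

17.93 g

Let m(t) be the amount of methanol. Volume: V(t) = V₀ + (Q_in − Q_out) t = 12.88 − 0.142000 t; V(35.18) = 7.88444 m³.
No methanol enters, so dm/dt = −Q_out · (m/V).
Separate: dm/m = −Q_out dt/V(t) ⇒ ln(m/m₀) = −(Q_out/(Q_in−Q_out)) ln(V/V₀).
m = m₀ (V₀/V)^(Q_out/(Q_in−Q_out)) = 44.50 × (12.88/7.88444)^(-1.85211) = 17.9305 g.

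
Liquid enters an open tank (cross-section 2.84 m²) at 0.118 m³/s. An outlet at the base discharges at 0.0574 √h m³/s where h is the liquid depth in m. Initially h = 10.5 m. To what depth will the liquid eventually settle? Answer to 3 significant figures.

4.23 m

Level balance: A dh/dt = 0.118 − 0.0574 √h. Setting dh/dt = 0:
Q_in = 0.0574 √h_ss ⇒ √h_ss = 0.118/0.0574 = 2.0557.
h_ss = 2.0557² = 4.2261 m. (Since h₀ = 10.5 m > h_ss, the level will fall toward this value.)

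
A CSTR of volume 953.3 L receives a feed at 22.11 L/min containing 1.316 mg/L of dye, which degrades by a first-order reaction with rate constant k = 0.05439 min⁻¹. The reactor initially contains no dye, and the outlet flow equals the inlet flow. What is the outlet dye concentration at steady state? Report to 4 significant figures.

0.3934 mg/L

Accumulation = in − out − consumed: V dC/dt = Q C_in − Q C − k V C.
Steady state (dC/dt = 0): C_ss = Q C_in/(Q + kV) = C_in/(1 + kV/Q).
C_ss = 22.11·1.316/(22.11 + 0.05439·953.3) = 29.0968/73.9600 = 0.393412 mg/L.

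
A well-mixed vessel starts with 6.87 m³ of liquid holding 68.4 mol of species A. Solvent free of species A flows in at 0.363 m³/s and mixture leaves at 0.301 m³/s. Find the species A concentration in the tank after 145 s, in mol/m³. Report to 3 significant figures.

0.0743 mol/m³

Let m(t) be the amount of species A. Volume: V(t) = V₀ + (Q_in − Q_out) t = 6.87 + 0.062000 t; V(145) = 15.860 m³.
Species balance (pure solvent in): dm/dt = −Q_out · m/V(t).
Separate: dm/m = −Q_out dt/V(t) ⇒ ln(m/m₀) = −(Q_out/(Q_in−Q_out)) ln(V/V₀).
m = m₀ (V₀/V)^(Q_out/(Q_in−Q_out)) = 68.4 × (6.87/15.860)^(4.8548) = 1.1778 mol.
C = m/V = 1.1778/15.860 = 0.074262 mol/m³.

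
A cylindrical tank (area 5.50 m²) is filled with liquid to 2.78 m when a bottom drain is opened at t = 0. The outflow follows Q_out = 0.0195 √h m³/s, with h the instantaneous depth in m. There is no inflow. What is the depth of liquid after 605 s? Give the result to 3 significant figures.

0.354 m

A dh/dt = −Q_out = −0.0195 √h.
This is separable: 2 d(√h)/dt = −0.0195/A, so √h = √h₀ − (0.0195/(2A)) t.
√h = √2.78 − 0.0195·605/(2·5.50) = 1.6673 − 1.0725 = 0.59483.
h = 0.59483² = 0.35383 m.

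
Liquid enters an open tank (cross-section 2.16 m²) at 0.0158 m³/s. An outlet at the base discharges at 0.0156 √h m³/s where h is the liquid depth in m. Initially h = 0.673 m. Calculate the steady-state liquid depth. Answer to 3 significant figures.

1.03 m

Level balance: A dh/dt = 0.0158 − 0.0156 √h. Setting dh/dt = 0:
Q_in = 0.0156 √h_ss ⇒ √h_ss = 0.0158/0.0156 = 1.0128.
h_ss = 1.0128² = 1.0258 m. (Since h₀ = 0.673 m < h_ss, the level will rise toward this value.)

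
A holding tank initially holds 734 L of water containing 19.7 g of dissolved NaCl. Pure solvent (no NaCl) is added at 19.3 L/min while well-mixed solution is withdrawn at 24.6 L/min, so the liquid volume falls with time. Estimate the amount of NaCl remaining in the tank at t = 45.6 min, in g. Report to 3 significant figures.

Total volume: dV/dt = Q_in − Q_out = -5.3000 L/min, so V(t) = 734 − 5.3000 t and V(45.6) = 492.32 L.
Species balance (pure solvent in): dm/dt = −Q_out · m/V(t).
dm/m = −Q_out dt/(V₀ − 5.3000 t); integrating gives ln(m/m₀) = −(Q_out/(Q_in−Q_out)) ln(V/V₀).
m = m₀ (V₀/V)^(Q_out/(Q_in−Q_out)) = 19.7 × (734/492.32)^(-4.6415) = 3.0861 g.

3.09 g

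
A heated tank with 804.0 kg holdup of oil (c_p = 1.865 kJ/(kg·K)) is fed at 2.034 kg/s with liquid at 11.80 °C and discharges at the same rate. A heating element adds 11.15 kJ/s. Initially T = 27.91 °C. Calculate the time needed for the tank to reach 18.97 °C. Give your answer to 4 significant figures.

M c_p dT/dt = ṁ c_p (T_in − T) + Q̇.
τ = M/ṁ = 395.280 s; T_ss = T_in + Q̇/(ṁ c_p) = 14.7393 °C.
T(t) = T_ss + (T₀ − T_ss) e^(−t/τ). Set T = 18.97:
e^(−t/τ) = (18.97 − 14.7393)/(27.91 − 14.7393) = 0.321220
t = −395.280 · ln(0.321220) = 448.891 s.

448.9 s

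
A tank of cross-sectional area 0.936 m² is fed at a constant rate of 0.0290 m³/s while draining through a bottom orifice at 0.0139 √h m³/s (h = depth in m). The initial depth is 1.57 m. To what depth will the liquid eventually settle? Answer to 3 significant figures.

4.35 m

A dh/dt = Q_in − 0.0139 √h. Steady state requires inflow = outflow:
Q_in = 0.0139 √h_ss ⇒ √h_ss = 0.0290/0.0139 = 2.0863.
h_ss = 2.0863² = 4.3528 m. (Since h₀ = 1.57 m < h_ss, the level will rise toward this value.)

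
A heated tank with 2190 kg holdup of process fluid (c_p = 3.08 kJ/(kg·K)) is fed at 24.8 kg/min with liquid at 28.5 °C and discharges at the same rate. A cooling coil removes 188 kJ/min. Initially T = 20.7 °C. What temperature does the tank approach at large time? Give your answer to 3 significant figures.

26.0 °C

M c_p dT/dt = ṁ c_p (T_in − T) − Q̇.
At steady state dT/dt = 0 ⇒ T_ss = T_in − Q̇/(ṁ c_p) = 28.5 − 188/(24.8·3.08) = 26.039 °C.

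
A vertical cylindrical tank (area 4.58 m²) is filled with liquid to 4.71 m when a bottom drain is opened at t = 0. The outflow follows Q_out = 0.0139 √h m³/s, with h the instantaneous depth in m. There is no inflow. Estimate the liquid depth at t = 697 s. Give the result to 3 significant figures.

1.24 m

With no inflow, A dh/dt = −0.0139 √h.
Separate and integrate: 2(√h − √h₀) = −(0.0139/A) t.
√h = √4.71 − 0.0139·697/(2·4.58) = 2.1703 − 1.0577 = 1.1126.
h = 1.1126² = 1.2378 m.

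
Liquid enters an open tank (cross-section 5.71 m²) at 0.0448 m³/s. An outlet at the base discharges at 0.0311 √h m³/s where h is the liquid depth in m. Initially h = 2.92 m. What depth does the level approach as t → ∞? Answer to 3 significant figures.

2.08 m

A dh/dt = Q_in − 0.0311 √h. Steady state requires inflow = outflow:
Q_in = 0.0311 √h_ss ⇒ √h_ss = 0.0448/0.0311 = 1.4405.
h_ss = 1.4405² = 2.0751 m. (Since h₀ = 2.92 m > h_ss, the level will fall toward this value.)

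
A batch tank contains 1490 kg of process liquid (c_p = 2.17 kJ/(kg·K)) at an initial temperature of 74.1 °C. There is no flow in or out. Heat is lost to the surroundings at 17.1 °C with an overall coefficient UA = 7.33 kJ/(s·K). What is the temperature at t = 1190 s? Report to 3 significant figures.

Lumped-capacitance energy balance: M c_p dT/dt = UA(T_amb − T).
dT/dt = (T_ss − T)/τ with T_ss = T_amb = 17.100 °C, τ = M c_p/UA = 1490·2.17/7.33 = 441.11 s.
Solution: T(t) = T_ss + (T₀ − T_ss) e^(−t/τ).
T(1190) = 17.100 + (57.000)·0.067356 = 20.939 °C.

20.9 °C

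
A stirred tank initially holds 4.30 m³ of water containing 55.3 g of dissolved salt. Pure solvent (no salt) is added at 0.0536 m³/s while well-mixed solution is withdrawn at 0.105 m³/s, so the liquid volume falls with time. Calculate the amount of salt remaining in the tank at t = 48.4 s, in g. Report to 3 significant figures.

Total volume: dV/dt = Q_in − Q_out = -0.051400 m³/s, so V(t) = 4.30 − 0.051400 t and V(48.4) = 1.8122 m³.
Solute balance: dm/dt = 0 − Q_out C = −Q_out m/V(t).
Separate: dm/m = −Q_out dt/V(t) ⇒ ln(m/m₀) = −(Q_out/(Q_in−Q_out)) ln(V/V₀).
m = m₀ (V₀/V)^(Q_out/(Q_in−Q_out)) = 55.3 × (4.30/1.8122)^(-2.0428) = 9.4658 g.

9.47 g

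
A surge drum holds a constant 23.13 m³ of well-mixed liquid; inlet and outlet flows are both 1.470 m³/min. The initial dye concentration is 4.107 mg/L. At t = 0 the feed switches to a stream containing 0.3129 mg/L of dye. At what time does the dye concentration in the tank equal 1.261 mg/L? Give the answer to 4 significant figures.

21.82 min

Accumulation = in − out for the solute gives V dC/dt = Q(C_in − C), so τ = V/Q = 15.7347 min.
C(t) = C_in + (C₀ − C_in) e^(−t/τ). Set C = 1.261 and solve for t:
e^(−t/τ) = (C − C_in)/(C₀ − C_in) = (1.261 − 0.3129)/(4.107 − 0.3129) = 0.249888
t = −τ ln(…) = 15.7347 × 1.38674 = 21.8200 min.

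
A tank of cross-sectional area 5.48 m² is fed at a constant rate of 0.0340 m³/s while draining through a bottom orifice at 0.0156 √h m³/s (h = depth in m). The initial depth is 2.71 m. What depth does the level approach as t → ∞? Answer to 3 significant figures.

4.75 m

Volume balance on the tank: A dh/dt = Q_in − 0.0156 √h. At steady state dh/dt = 0:
Q_in = 0.0156 √h_ss ⇒ √h_ss = 0.0340/0.0156 = 2.1795.
h_ss = 2.1795² = 4.7502 m. (Since h₀ = 2.71 m < h_ss, the level will rise toward this value.)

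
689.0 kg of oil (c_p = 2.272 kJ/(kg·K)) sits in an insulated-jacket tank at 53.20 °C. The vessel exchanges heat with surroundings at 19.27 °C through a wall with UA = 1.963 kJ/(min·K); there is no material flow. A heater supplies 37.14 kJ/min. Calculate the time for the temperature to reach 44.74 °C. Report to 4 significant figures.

661.3 min

First-law balance (no shaft work): M c_p dT/dt = −UA(T − T_amb) + Q̇.
τ = M c_p/UA = 797.457 min; T_ss = T_amb + Q̇/UA = 19.27 + 37.14/1.963 = 38.1900 °C.
T(t) = T_ss + (T₀ − T_ss)e^(−t/τ); set T = 44.74:
t = −τ ln[(T − T_ss)/(T₀ − T_ss)] = −797.457 · ln(0.436375) = 661.294 min.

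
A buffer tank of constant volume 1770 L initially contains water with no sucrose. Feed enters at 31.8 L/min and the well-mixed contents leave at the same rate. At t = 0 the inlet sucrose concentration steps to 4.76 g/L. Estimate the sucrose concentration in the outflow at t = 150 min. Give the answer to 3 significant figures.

4.44 g/L

Accumulation = in − out for the solute gives V dC/dt = Q(C_in − C).
So dC/dt = (C_in − C)/τ with τ = V/Q = 1770/31.8 = 55.660 min.
Solution: C(t) = C_in + (C₀ − C_in) e^(−t/τ).
C(150) = 4.76 + (0 − 4.76)·e^(−150/55.660) = 4.76 + (-4.7600)·0.067548 = 4.4385 g/L.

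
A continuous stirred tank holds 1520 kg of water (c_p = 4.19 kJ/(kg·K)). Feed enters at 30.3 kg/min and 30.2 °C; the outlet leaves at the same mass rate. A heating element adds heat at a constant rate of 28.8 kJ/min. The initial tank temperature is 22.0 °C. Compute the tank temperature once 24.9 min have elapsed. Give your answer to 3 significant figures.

25.3 °C

Unsteady energy balance on the tank contents: M c_p dT/dt = ṁ c_p (T_in − T) + 28.8.
Rearrange: dT/dt = (T_ss − T)/τ with τ = M/ṁ = 50.165 min and T_ss = T_in + Q̇/(ṁ c_p) = 30.427 °C.
Integrating: T(t) = T_ss + (T₀ − T_ss) e^(−t/τ).
T(24.9) = 30.427 + (-8.4268)·e^(−24.9/50.165) = 30.427 + (-8.4268)·0.60874 = 25.297 °C.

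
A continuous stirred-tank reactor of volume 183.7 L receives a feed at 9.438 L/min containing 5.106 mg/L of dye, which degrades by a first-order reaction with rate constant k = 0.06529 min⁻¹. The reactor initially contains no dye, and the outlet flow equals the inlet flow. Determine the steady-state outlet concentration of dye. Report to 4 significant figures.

Species balance: V dC/dt = Q C_in − Q C − k V C.
At steady state: 0 = Q C_in − (Q + kV) C_ss, so C_ss = Q C_in/(Q + kV).
C_ss = 9.438·5.106/(9.438 + 0.06529·183.7) = 48.1904/21.4318 = 2.24855 mg/L.

2.249 mg/L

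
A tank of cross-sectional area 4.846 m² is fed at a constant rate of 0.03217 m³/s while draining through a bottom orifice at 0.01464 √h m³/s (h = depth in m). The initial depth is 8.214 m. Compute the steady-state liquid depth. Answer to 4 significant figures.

4.829 m

Level balance: A dh/dt = 0.03217 − 0.01464 √h. Setting dh/dt = 0:
Q_in = 0.01464 √h_ss ⇒ √h_ss = 0.03217/0.01464 = 2.19740.
h_ss = 2.19740² = 4.82859 m. (Since h₀ = 8.214 m > h_ss, the level will fall toward this value.)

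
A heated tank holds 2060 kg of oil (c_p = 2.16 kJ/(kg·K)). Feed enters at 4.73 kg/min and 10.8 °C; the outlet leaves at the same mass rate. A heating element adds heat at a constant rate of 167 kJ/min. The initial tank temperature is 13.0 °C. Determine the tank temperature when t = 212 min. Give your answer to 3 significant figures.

18.5 °C

M c_p dT/dt = ṁ c_p (T_in − T) + Q̇.
Rearrange: dT/dt = (T_ss − T)/τ with τ = M/ṁ = 435.52 min and T_ss = T_in + Q̇/(ṁ c_p) = 27.146 °C.
Solution: T(t) = T_ss + (T₀ − T_ss) e^(−t/τ).
T(212) = 27.146 + (-14.146)·e^(−212/435.52) = 27.146 + (-14.146)·0.61460 = 18.452 °C.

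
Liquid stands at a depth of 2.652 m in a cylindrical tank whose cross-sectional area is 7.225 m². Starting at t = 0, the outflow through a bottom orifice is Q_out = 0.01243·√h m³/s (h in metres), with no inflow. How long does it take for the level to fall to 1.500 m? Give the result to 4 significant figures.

469.4 s

A dh/dt = −Q_out = −0.01243 √h.
This is separable: 2 d(√h)/dt = −0.01243/A, so √h = √h₀ − (0.01243/(2A)) t.
t = 2A(√h₀ − √h)/0.01243 = 2·7.225·(√2.652 − √1.500)/0.01243
  = 14.4500 × (1.62850 − 1.22474) / 0.01243 = 469.365 s.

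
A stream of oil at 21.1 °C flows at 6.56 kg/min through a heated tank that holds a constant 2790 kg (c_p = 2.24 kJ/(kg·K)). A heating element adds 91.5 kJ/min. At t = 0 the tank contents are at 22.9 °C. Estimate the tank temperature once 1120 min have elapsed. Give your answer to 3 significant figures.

Heat balance on the well-mixed liquid: M c_p dT/dt = ṁ c_p (T_in − T) + 91.5.
τ = M/ṁ = 425.30 min; T_ss = T_in + Q̇/(ṁ c_p) = 21.1 + 91.5/(6.56·2.24) = 27.327 °C.
This is linear first-order; T(t) = T_ss + (T₀ − T_ss) e^(−t/τ).
T(1120) = 27.327 + (-4.4269)·e^(−1120/425.30) = 27.327 + (-4.4269)·0.071833 = 27.009 °C.

27.0 °C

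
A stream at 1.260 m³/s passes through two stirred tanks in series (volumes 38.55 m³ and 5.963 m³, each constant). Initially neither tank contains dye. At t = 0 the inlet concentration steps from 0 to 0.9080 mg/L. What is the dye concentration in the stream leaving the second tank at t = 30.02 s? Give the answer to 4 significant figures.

Species balance on tank i: dCᵢ/dt = (Cᵢ₋₁ − Cᵢ)/τᵢ with τᵢ = Vᵢ/Q.
τ₁ = 38.55/1.260 = 30.5952 s; τ₂ = 5.963/1.260 = 4.73254 s.
Tank 1: C₁ = C_in(1 − e^(−t/τ₁)). Tank 2 (τ₁ ≠ τ₂): C₂ = C_in[1 − (τ₁ e^(−t/τ₁) − τ₂ e^(−t/τ₂))/(τ₁ − τ₂)].
At t = 30.02: e^(−t/τ₁) = 0.374862, e^(−t/τ₂) = 0.00175846.
C₂ = 0.9080·[1 − (30.5952·0.374862 − 4.73254·0.00175846)/(25.8627)] = 0.9080·0.556865 = 0.505634 mg/L.

0.5056 mg/L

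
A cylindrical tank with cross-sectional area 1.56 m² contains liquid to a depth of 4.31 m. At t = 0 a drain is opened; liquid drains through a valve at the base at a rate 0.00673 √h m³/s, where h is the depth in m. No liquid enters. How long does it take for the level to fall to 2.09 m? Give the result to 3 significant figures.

With no inflow, A dh/dt = −0.00673 √h.
∫ h^(−1/2) dh = −(0.00673/A) ∫ dt, giving 2√h = 2√h₀ − (0.00673/A) t.
t = 2A(√h₀ − √h)/0.00673 = 2·1.56·(√4.31 − √2.09)/0.00673
  = 3.1200 × (2.0761 − 1.4457) / 0.00673 = 292.24 s.

292 s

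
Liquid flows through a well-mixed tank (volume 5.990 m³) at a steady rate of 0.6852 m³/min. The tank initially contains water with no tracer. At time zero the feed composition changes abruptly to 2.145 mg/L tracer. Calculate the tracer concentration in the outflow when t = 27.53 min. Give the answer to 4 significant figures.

2.053 mg/L

Accumulation = in − out for the solute gives V dC/dt = Q(C_in − C).
So dC/dt = (C_in − C)/τ with τ = V/Q = 5.990/0.6852 = 8.74197 min.
This is linear first-order; C(t) = C_in + (C₀ − C_in) e^(−t/τ).
C(27.53) = 2.145 + (0 − 2.145)·e^(−27.53/8.74197) = 2.145 + (-2.14500)·0.0428875 = 2.05301 mg/L.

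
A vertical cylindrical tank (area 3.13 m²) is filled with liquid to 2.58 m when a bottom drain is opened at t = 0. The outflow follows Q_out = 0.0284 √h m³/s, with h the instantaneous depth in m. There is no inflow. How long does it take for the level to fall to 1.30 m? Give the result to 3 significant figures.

Mass balance (ρ constant): A dh/dt = −0.0284 √h.
Separate and integrate: 2(√h − √h₀) = −(0.0284/A) t.
t = 2A(√h₀ − √h)/0.0284 = 2·3.13·(√2.58 − √1.30)/0.0284
  = 6.2600 × (1.6062 − 1.1402) / 0.0284 = 102.73 s.

103 s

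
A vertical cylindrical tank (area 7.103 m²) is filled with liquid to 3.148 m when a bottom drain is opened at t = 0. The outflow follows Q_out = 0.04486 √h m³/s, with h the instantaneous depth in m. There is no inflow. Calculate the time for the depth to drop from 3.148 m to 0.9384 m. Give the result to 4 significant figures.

Mass balance (ρ constant): A dh/dt = −0.04486 √h.
Separate and integrate: 2(√h − √h₀) = −(0.04486/A) t.
t = 2A(√h₀ − √h)/0.04486 = 2·7.103·(√3.148 − √0.9384)/0.04486
  = 14.2060 × (1.77426 − 0.968710) / 0.04486 = 255.097 s.

255.1 s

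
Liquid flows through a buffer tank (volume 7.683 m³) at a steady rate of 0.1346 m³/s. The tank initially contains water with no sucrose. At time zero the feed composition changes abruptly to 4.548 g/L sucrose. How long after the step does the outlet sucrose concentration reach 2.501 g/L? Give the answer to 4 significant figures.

Species balance: V dC/dt = Q(C_in − C) ⇒ τ = V/Q = 57.0802 s.
C(t) = C_in + (C₀ − C_in) e^(−t/τ). Set C = 2.501 and solve for t:
e^(−t/τ) = (C − C_in)/(C₀ − C_in) = (2.501 − 4.548)/(0 − 4.548) = 0.450088
t = −τ ln(…) = 57.0802 × 0.798312 = 45.5679 s.

45.57 s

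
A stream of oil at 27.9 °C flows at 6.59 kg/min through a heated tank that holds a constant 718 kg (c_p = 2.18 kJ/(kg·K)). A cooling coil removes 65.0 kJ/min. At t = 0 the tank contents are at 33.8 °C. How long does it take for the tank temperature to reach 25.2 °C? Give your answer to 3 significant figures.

190 min

M c_p dT/dt = ṁ c_p (T_in − T) − Q̇.
τ = M/ṁ = 108.95 min; T_ss = T_in − Q̇/(ṁ c_p) = 23.375 °C.
T(t) = T_ss + (T₀ − T_ss) e^(−t/τ). Set T = 25.2:
e^(−t/τ) = (25.2 − 23.375)/(33.8 − 23.375) = 0.17502
t = −108.95 · ln(0.17502) = 189.89 min.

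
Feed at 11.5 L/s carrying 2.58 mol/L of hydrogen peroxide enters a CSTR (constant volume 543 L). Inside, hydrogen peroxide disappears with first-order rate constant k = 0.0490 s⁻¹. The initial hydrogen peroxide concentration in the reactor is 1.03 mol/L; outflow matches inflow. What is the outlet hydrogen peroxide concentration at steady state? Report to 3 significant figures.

V dC/dt = Q(C_in − C) − k V C.
Steady state (dC/dt = 0): C_ss = Q C_in/(Q + kV) = C_in/(1 + kV/Q).
C_ss = 11.5·2.58/(11.5 + 0.0490·543) = 29.670/38.107 = 0.77860 mol/L.

0.779 mol/L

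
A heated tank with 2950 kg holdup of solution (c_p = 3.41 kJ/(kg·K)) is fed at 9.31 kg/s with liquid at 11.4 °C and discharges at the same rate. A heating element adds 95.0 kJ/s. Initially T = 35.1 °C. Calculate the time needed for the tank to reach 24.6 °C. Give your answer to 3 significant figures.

M c_p dT/dt = ṁ c_p (T_in − T) + Q̇.
τ = M/ṁ = 316.86 s; T_ss = T_in + Q̇/(ṁ c_p) = 14.392 °C.
T(t) = T_ss + (T₀ − T_ss) e^(−t/τ). Set T = 24.6:
e^(−t/τ) = (24.6 − 14.392)/(35.1 − 14.392) = 0.49294
t = −316.86 · ln(0.49294) = 224.14 s.

224 s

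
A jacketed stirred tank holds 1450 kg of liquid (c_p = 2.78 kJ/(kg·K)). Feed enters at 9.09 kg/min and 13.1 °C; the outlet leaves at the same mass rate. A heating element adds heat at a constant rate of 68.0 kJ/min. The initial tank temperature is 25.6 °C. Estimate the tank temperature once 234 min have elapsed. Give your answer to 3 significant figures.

18.1 °C

Energy balance: M c_p dT/dt = ṁ c_p (T_in − T) + 68.0.
Rearrange: dT/dt = (T_ss − T)/τ with τ = M/ṁ = 159.52 min and T_ss = T_in + Q̇/(ṁ c_p) = 15.791 °C.
This is linear first-order; T(t) = T_ss + (T₀ − T_ss) e^(−t/τ).
T(234) = 15.791 + (9.8091)·e^(−234/159.52) = 15.791 + (9.8091)·0.23063 = 18.053 °C.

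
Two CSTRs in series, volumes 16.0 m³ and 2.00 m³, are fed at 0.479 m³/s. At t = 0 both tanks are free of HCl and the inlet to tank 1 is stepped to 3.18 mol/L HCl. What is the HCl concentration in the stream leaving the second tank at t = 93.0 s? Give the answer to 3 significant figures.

2.96 mol/L

Time constants: τᵢ = Vᵢ/Q for each well-mixed tank.
τ₁ = 16.0/0.479 = 33.403 s; τ₂ = 2.00/0.479 = 4.1754 s.
Tank 1: C₁ = C_in(1 − e^(−t/τ₁)). Tank 2 (τ₁ ≠ τ₂): C₂ = C_in[1 − (τ₁ e^(−t/τ₁) − τ₂ e^(−t/τ₂))/(τ₁ − τ₂)].
At t = 93.0: e^(−t/τ₁) = 0.061779, e^(−t/τ₂) = 2.1220e-10.
C₂ = 3.18·[1 − (33.403·0.061779 − 4.1754·2.1220e-10)/(29.228)] = 3.18·0.92940 = 2.9555 mol/L.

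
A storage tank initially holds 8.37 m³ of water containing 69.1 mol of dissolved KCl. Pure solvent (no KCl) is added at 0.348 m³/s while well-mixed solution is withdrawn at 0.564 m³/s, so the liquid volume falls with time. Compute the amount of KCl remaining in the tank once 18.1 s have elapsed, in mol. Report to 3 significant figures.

13.4 mol

Total volume: dV/dt = Q_in − Q_out = -0.21600 m³/s, so V(t) = 8.37 − 0.21600 t and V(18.1) = 4.4604 m³.
Solute balance: dm/dt = 0 − Q_out C = −Q_out m/V(t).
Separate: dm/m = −Q_out dt/V(t) ⇒ ln(m/m₀) = −(Q_out/(Q_in−Q_out)) ln(V/V₀).
m = m₀ (V₀/V)^(Q_out/(Q_in−Q_out)) = 69.1 × (8.37/4.4604)^(-2.6111) = 13.358 mol.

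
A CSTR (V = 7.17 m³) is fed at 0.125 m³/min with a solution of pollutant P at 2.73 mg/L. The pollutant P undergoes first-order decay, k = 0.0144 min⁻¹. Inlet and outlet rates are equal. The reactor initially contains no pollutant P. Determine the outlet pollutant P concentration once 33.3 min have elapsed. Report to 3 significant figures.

Accumulation = in − out − consumed: V dC/dt = Q C_in − Q C − k V C.
This is linear with rate a = Q/V + k = 0.031834 min⁻¹.
C_ss = Q C_in/(Q + kV) = 1.4951 mg/L; C(t) = C_ss + (C₀ − C_ss) e^(−a t).
C(33.3) = 1.4951 + (-1.4951)·e^(−0.031834·33.3) = 1.4951 + (-1.4951)·0.34643 = 0.97714 mg/L.

0.977 mg/L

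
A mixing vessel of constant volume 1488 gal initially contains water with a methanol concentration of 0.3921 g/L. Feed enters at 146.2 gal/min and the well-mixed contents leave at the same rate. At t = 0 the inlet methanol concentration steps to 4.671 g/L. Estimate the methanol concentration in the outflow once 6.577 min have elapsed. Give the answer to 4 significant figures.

Accumulation = in − out for the solute gives V dC/dt = Q(C_in − C).
So dC/dt = (C_in − C)/τ with τ = V/Q = 1488/146.2 = 10.1778 min.
This is linear first-order; C(t) = C_in + (C₀ − C_in) e^(−t/τ).
C(6.577) = 4.671 + (0.3921 − 4.671)·e^(−6.577/10.1778) = 4.671 + (-4.27890)·0.524029 = 2.42873 g/L.

2.429 g/L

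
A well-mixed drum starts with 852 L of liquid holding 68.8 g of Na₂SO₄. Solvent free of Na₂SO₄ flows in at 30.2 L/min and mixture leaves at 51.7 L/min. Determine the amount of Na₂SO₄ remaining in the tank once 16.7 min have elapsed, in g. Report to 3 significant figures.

Total volume: dV/dt = Q_in − Q_out = -21.500 L/min, so V(t) = 852 − 21.500 t and V(16.7) = 492.95 L.
Solute balance: dm/dt = 0 − Q_out C = −Q_out m/V(t).
dm/m = −Q_out dt/(V₀ − 21.500 t); integrating gives ln(m/m₀) = −(Q_out/(Q_in−Q_out)) ln(V/V₀).
m = m₀ (V₀/V)^(Q_out/(Q_in−Q_out)) = 68.8 × (852/492.95)^(-2.4047) = 18.457 g.

18.5 g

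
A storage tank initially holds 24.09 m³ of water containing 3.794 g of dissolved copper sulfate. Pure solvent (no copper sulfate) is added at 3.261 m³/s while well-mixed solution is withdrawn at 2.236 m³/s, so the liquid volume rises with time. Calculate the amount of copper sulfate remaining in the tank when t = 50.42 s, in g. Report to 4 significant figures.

0.3115 g

Let m(t) be the amount of copper sulfate. Volume: V(t) = V₀ + (Q_in − Q_out) t = 24.09 + 1.02500 t; V(50.42) = 75.7705 m³.
Species balance (pure solvent in): dm/dt = −Q_out · m/V(t).
dm/m = −Q_out dt/(V₀ + 1.02500 t); integrating gives ln(m/m₀) = −(Q_out/(Q_in−Q_out)) ln(V/V₀).
m = m₀ (V₀/V)^(Q_out/(Q_in−Q_out)) = 3.794 × (24.09/75.7705)^(2.18146) = 0.311503 g.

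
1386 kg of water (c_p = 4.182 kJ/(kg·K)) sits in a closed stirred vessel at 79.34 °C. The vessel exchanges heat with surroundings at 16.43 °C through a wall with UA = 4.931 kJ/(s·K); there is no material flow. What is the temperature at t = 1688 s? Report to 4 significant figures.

31.39 °C

Lumped-capacitance energy balance: M c_p dT/dt = UA(T_amb − T).
dT/dt = (T_ss − T)/τ with T_ss = T_amb = 16.4300 °C, τ = M c_p/UA = 1386·4.182/4.931 = 1175.47 s.
Solution: T(t) = T_ss + (T₀ − T_ss) e^(−t/τ).
T(1688) = 16.4300 + (62.9100)·0.237873 = 31.3946 °C.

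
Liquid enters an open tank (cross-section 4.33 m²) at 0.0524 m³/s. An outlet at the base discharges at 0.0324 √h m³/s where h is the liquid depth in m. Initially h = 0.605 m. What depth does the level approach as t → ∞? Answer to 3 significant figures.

2.62 m

A dh/dt = Q_in − 0.0324 √h. Steady state requires inflow = outflow:
Q_in = 0.0324 √h_ss ⇒ √h_ss = 0.0524/0.0324 = 1.6173.
h_ss = 1.6173² = 2.6156 m. (Since h₀ = 0.605 m < h_ss, the level will rise toward this value.)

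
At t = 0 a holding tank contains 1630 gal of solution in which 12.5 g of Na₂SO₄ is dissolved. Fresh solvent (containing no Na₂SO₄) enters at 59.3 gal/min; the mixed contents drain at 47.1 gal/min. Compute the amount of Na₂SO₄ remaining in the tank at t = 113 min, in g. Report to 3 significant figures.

1.17 g

Total volume: dV/dt = Q_in − Q_out = 12.200 gal/min, so V(t) = 1630 + 12.200 t and V(113) = 3008.6 gal.
Solute balance: dm/dt = 0 − Q_out C = −Q_out m/V(t).
Separate: dm/m = −Q_out dt/V(t) ⇒ ln(m/m₀) = −(Q_out/(Q_in−Q_out)) ln(V/V₀).
m = m₀ (V₀/V)^(Q_out/(Q_in−Q_out)) = 12.5 × (1630/3008.6)^(3.8607) = 1.1730 g.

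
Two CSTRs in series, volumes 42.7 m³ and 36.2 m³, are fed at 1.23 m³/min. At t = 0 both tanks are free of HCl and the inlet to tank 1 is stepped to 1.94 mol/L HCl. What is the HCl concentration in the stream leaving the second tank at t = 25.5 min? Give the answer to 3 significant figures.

0.369 mol/L

Each tank obeys Vᵢ dCᵢ/dt = Q(Cᵢ₋₁ − Cᵢ), so τᵢ = Vᵢ/Q.
τ₁ = 42.7/1.23 = 34.715 min; τ₂ = 36.2/1.23 = 29.431 min.
Solving the cascade with C₁(0)=C₂(0)=0 gives C₂(t) = C_in[1 − (τ₁ e^(−t/τ₁) − τ₂ e^(−t/τ₂))/(τ₁ − τ₂)].
At t = 25.5: e^(−t/τ₁) = 0.47972, e^(−t/τ₂) = 0.42045.
C₂ = 1.94·[1 − (34.715·0.47972 − 29.431·0.42045)/(5.2846)] = 1.94·0.19015 = 0.36888 mol/L.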